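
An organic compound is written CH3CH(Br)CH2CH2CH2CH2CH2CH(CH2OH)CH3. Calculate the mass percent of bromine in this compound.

33.69%

Atom tally by fragment:
  CH3 → C:1 H:3
  CH(Br) → C:1 H:1 Br:1
  CH2 → C:1 H:2
  CH2 → C:1 H:2
  CH2 → C:1 H:2
  CH2 → C:1 H:2
  CH2 → C:1 H:2
  CH(CH2OH) → C:2 H:4 O:1
  CH3 → C:1 H:3
Element totals:
  C: 10
  H: 21
  Br: 1
  O: 1
Molecular formula: C10H21BrO.
Molar mass = 237.181 g/mol.
Mass from Br: 1 × 79.904 = 79.904 g/mol.
%Br = 79.904 / 237.181 × 100 = 33.69%.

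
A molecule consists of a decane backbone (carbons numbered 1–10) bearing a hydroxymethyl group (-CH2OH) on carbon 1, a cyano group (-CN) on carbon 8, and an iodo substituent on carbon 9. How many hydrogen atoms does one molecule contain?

Atom tally by fragment:
  HOCH2CH2 → C:2 H:5 O:1
  CH2 → C:1 H:2
  CH2 → C:1 H:2
  CH2 → C:1 H:2
  CH2 → C:1 H:2
  CH2 → C:1 H:2
  CH2 → C:1 H:2
  CH(CN) → C:2 H:1 N:1
  CH(I) → C:1 H:1 I:1
  CH3 → C:1 H:3
Element totals:
  C: 12
  H: 22
  I: 1
  N: 1
  O: 1

22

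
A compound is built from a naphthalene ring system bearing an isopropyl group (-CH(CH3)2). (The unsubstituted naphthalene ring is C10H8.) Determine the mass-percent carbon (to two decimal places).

Atom tally by fragment:
  naphthalene ring system core → C:10 H:8
  (− 1 ring H displaced by substituents)
  + CH(CH3)2 → C:3 H:7
Element totals:
  C: 13
  H: 14
Molecular formula: C13H14.
Molar mass = 170.255 g/mol.
Mass from C: 13 × 12.011 = 156.143 g/mol.
%C = 156.143 / 170.255 × 100 = 91.71%.

91.71%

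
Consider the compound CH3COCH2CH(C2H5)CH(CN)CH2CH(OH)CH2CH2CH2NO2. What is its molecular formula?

C13H22N2O4

Atom tally by fragment:
  CH3COCH2 → C:3 H:5 O:1
  CH(C2H5) → C:3 H:6
  CH(CN) → C:2 H:1 N:1
  CH2 → C:1 H:2
  CH(OH) → C:1 H:2 O:1
  CH2 → C:1 H:2
  CH2 → C:1 H:2
  CH2NO2 → C:1 H:2 N:1 O:2
Element totals:
  C: 13
  H: 22
  N: 2
  O: 4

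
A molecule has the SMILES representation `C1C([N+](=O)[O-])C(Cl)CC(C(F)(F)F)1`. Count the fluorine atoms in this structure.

3

Atom tally by fragment:
  cyclopentane ring core → C:5 H:10
  (− 3 ring H displaced by substituents)
  + NO2 → N:1 O:2
  + Cl → Cl:1
  + CF3 → C:1 F:3
Element totals:
  C: 6
  H: 7
  Cl: 1
  F: 3
  N: 1
  O: 2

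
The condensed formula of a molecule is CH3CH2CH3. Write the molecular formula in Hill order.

C3H8

Element totals:
  C: 3
  H: 8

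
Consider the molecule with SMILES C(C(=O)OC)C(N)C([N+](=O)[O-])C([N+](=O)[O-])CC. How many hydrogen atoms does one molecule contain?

15

Atom tally by fragment:
  CH3OOCCH2 → C:3 H:5 O:2
  CH(NH2) → C:1 H:3 N:1
  CH(NO2) → C:1 H:1 N:1 O:2
  CH(NO2) → C:1 H:1 N:1 O:2
  CH2 → C:1 H:2
  CH3 → C:1 H:3
Element totals:
  C: 8
  H: 15
  N: 3
  O: 6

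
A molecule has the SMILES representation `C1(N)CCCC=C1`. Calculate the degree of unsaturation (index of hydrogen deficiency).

2

Atom tally by fragment:
  cyclohexene ring core → C:6 H:10
  (− 1 ring H displaced by substituents)
  + NH2 → N:1 H:2
Element totals:
  C: 6
  H: 11
  N: 1
Molecular formula: C6H11N.
DoU = (2C + 2 + N − H − X) / 2 = (2·6 + 2 + 1 − 11 − 0) / 2 = 2.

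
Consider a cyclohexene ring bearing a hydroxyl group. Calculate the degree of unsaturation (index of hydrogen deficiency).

2

Atom tally by fragment:
  cyclohexene ring core → C:6 H:10
  (− 1 ring H displaced by substituents)
  + OH → O:1 H:1
Element totals:
  C: 6
  H: 10
  O: 1
Molecular formula: C6H10O.
DoU = (2C + 2 + N − H − X) / 2 = (2·6 + 2 + 0 − 10 − 0) / 2 = 2.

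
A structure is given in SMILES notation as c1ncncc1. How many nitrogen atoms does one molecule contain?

2

Atom tally by fragment:
  pyrimidine ring core → C:4 H:4 N:2
Element totals:
  C: 4
  H: 4
  N: 2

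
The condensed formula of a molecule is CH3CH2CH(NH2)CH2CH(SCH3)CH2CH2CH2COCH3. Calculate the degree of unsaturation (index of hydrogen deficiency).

1

Atom tally by fragment:
  CH3 → C:1 H:3
  CH2 → C:1 H:2
  CH(NH2) → C:1 H:3 N:1
  CH2 → C:1 H:2
  CH(SCH3) → C:2 H:4 S:1
  CH2 → C:1 H:2
  CH2 → C:1 H:2
  CH2COCH3 → C:3 H:5 O:1
Element totals:
  C: 11
  H: 23
  N: 1
  O: 1
  S: 1
Molecular formula: C11H23NOS.
DoU = (2C + 2 + N − H − X) / 2 = (2·11 + 2 + 1 − 23 − 0) / 2 = 1.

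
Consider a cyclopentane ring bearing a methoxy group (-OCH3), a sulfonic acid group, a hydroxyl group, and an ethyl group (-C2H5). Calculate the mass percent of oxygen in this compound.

Atom tally by fragment:
  cyclopentane ring core → C:5 H:10
  (− 4 ring H displaced by substituents)
  + OCH3 → C:1 H:3 O:1
  + SO3H → S:1 O:3 H:1
  + OH → O:1 H:1
  + C2H5 → C:2 H:5
Element totals:
  C: 8
  H: 16
  O: 5
  S: 1
Molecular formula: C8H16O5S.
Molar mass = 224.271 g/mol.
Mass from O: 5 × 15.999 = 79.995 g/mol.
%O = 79.995 / 224.271 × 100 = 35.67%.

35.67%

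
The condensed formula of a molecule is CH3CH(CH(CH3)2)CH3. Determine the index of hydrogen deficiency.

0

Atom tally by fragment:
  CH3 → C:1 H:3
  CH(CH(CH3)2) → C:4 H:8
  CH3 → C:1 H:3
Element totals:
  C: 6
  H: 14
Molecular formula: C6H14.
DoU = (2C + 2 + N − H − X) / 2 = (2·6 + 2 + 0 − 14 − 0) / 2 = 0.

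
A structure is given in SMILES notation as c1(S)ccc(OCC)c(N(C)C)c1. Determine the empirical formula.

Atom tally by fragment:
  benzene ring core → C:6 H:6
  (− 3 ring H displaced by substituents)
  + SH → S:1 H:1
  + OC2H5 → C:2 H:5 O:1
  + N(CH3)2 → N:1 C:2 H:6
Element totals:
  C: 10
  H: 15
  N: 1
  O: 1
  S: 1
Molecular formula: C10H15NOS.
gcd of subscripts (10, 15, 1, 1, 1) = 1, so the empirical formula equals the molecular formula.

C10H15NOS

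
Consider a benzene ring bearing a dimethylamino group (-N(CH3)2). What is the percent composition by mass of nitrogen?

Atom tally by fragment:
  benzene ring core → C:6 H:6
  (− 1 ring H displaced by substituents)
  + N(CH3)2 → N:1 C:2 H:6
Element totals:
  C: 8
  H: 11
  N: 1
Molecular formula: C8H11N.
Molar mass = 121.183 g/mol.
Mass from N: 1 × 14.007 = 14.007 g/mol.
%N = 14.007 / 121.183 × 100 = 11.56%.

11.56%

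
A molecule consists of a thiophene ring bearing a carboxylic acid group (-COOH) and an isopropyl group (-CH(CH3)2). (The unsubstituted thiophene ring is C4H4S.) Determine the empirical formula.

C8H10O2S

Atom tally by fragment:
  thiophene ring core → C:4 H:4 S:1
  (− 2 ring H displaced by substituents)
  + COOH → C:1 H:1 O:2
  + CH(CH3)2 → C:3 H:7
Element totals:
  C: 8
  H: 10
  O: 2
  S: 1
Molecular formula: C8H10O2S.
gcd of subscripts (8, 10, 2, 1) = 1, so the empirical formula equals the molecular formula.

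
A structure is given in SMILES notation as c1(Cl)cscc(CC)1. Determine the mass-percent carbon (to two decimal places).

49.15%

Atom tally by fragment:
  thiophene ring core → C:4 H:4 S:1
  (− 2 ring H displaced by substituents)
  + Cl → Cl:1
  + C2H5 → C:2 H:5
Element totals:
  C: 6
  H: 7
  Cl: 1
  S: 1
Molecular formula: C6H7ClS.
Molar mass = 146.632 g/mol.
Mass from C: 6 × 12.011 = 72.066 g/mol.
%C = 72.066 / 146.632 × 100 = 49.15%.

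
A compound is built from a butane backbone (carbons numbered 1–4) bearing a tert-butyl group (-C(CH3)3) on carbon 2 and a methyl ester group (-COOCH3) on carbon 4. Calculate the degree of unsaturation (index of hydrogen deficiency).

1

Atom tally by fragment:
  CH3 → C:1 H:3
  CH(C(CH3)3) → C:5 H:10
  CH2 → C:1 H:2
  CH2COOCH3 → C:3 H:5 O:2
Element totals:
  C: 10
  H: 20
  O: 2
Molecular formula: C10H20O2.
DoU = (2C + 2 + N − H − X) / 2 = (2·10 + 2 + 0 − 20 − 0) / 2 = 1.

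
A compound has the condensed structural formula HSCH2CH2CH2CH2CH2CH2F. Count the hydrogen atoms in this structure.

13

Atom tally by fragment:
  HSCH2 → C:1 H:3 S:1
  CH2 → C:1 H:2
  CH2 → C:1 H:2
  CH2 → C:1 H:2
  CH2 → C:1 H:2
  CH2F → C:1 H:2 F:1
Element totals:
  C: 6
  H: 13
  F: 1
  S: 1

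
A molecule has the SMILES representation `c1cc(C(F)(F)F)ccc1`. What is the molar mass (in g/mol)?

146.11 g/mol

Atom tally by fragment:
  benzene ring core → C:6 H:6
  (− 1 ring H displaced by substituents)
  + CF3 → C:1 F:3
Element totals:
  C: 7
  H: 5
  F: 3
Molecular formula: C7H5F3.
  M = 7(12.011) + 5(1.008) + 3(18.998)
    = 84.077 + 5.040 + 56.994 = 146.111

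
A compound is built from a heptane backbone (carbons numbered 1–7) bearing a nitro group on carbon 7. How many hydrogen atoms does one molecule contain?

15

Atom tally by fragment:
  CH3 → C:1 H:3
  CH2 → C:1 H:2
  CH2 → C:1 H:2
  CH2 → C:1 H:2
  CH2 → C:1 H:2
  CH2 → C:1 H:2
  CH2NO2 → C:1 H:2 N:1 O:2
Element totals:
  C: 7
  H: 15
  N: 1
  O: 2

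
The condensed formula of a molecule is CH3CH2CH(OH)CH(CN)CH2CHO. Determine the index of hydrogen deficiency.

3

Atom tally by fragment:
  CH3 → C:1 H:3
  CH2 → C:1 H:2
  CH(OH) → C:1 H:2 O:1
  CH(CN) → C:2 H:1 N:1
  CH2CHO → C:2 H:3 O:1
Element totals:
  C: 7
  H: 11
  N: 1
  O: 2
Molecular formula: C7H11NO2.
DoU = (2C + 2 + N − H − X) / 2 = (2·7 + 2 + 1 − 11 − 0) / 2 = 3.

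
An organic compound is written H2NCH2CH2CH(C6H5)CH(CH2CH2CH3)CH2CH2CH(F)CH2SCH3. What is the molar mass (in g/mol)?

Element totals:
  C: 18
  H: 30
  F: 1
  N: 1
  S: 1
Molecular formula: C18H30FNS.
  M = 18(12.011) + 30(1.008) + 18.998 + 14.007 + 32.06
    = 216.198 + 30.240 + 18.998 + 14.007 + 32.060 = 311.503

311.50 g/mol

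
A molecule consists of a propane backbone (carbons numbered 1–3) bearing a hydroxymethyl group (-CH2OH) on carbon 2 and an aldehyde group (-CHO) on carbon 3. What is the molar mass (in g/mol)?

Atom tally by fragment:
  CH3 → C:1 H:3
  CH(CH2OH) → C:2 H:4 O:1
  CH2CHO → C:2 H:3 O:1
Element totals:
  C: 5
  H: 10
  O: 2
Molecular formula: C5H10O2.
  M = 5(12.011) + 10(1.008) + 2(15.999)
    = 60.055 + 10.080 + 31.998 = 102.133

102.13 g/mol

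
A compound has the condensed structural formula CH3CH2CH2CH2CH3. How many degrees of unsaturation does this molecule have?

0

Element totals:
  C: 5
  H: 12
Molecular formula: C5H12.
DoU = (2C + 2 + N − H − X) / 2 = (2·5 + 2 + 0 − 12 − 0) / 2 = 0.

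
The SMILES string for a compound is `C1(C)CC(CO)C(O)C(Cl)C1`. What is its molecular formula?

C8H15ClO2

Atom tally by fragment:
  cyclohexane ring core → C:6 H:12
  (− 4 ring H displaced by substituents)
  + CH3 → C:1 H:3
  + CH2OH → C:1 H:3 O:1
  + OH → O:1 H:1
  + Cl → Cl:1
Element totals:
  C: 8
  H: 15
  Cl: 1
  O: 2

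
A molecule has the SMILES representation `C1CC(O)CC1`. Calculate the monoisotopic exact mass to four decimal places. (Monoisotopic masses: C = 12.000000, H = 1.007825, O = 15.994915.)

Atom tally by fragment:
  cyclopentane ring core → C:5 H:10
  (− 1 ring H displaced by substituents)
  + OH → O:1 H:1
Element totals:
  C: 5
  H: 10
  O: 1
Molecular formula: C5H10O.
  M = 5(12.0) + 10(1.007825) + 15.994915
    = 60.000000 + 10.078250 + 15.994915 = 86.073165

86.0732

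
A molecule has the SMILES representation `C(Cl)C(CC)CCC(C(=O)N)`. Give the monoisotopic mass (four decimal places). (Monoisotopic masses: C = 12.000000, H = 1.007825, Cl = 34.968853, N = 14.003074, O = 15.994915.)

177.0920

Atom tally by fragment:
  ClCH2 → C:1 H:2 Cl:1
  CH(C2H5) → C:3 H:6
  CH2 → C:1 H:2
  CH2 → C:1 H:2
  CH2CONH2 → C:2 H:4 O:1 N:1
Element totals:
  C: 8
  H: 16
  Cl: 1
  N: 1
  O: 1
Molecular formula: C8H16ClNO.
  M = 8(12.0) + 16(1.007825) + 34.968853 + 14.003074 + 15.994915
    = 96.000000 + 16.125200 + 34.968853 + 14.003074 + 15.994915 = 177.092042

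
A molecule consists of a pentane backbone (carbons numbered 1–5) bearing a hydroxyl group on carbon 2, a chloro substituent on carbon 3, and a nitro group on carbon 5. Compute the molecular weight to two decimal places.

Atom tally by fragment:
  CH3 → C:1 H:3
  CH(OH) → C:1 H:2 O:1
  CH(Cl) → C:1 H:1 Cl:1
  CH2 → C:1 H:2
  CH2NO2 → C:1 H:2 N:1 O:2
Element totals:
  C: 5
  H: 10
  Cl: 1
  N: 1
  O: 3
Molecular formula: C5H10ClNO3.
  M = 5(12.011) + 10(1.008) + 35.45 + 14.007 + 3(15.999)
    = 60.055 + 10.080 + 35.450 + 14.007 + 47.997 = 167.589

167.59 g/mol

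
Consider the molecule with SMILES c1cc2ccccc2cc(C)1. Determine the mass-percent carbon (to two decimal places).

92.91%

Atom tally by fragment:
  naphthalene ring system core → C:10 H:8
  (− 1 ring H displaced by substituents)
  + CH3 → C:1 H:3
Element totals:
  C: 11
  H: 10
Molecular formula: C11H10.
Molar mass = 142.201 g/mol.
Mass from C: 11 × 12.011 = 132.121 g/mol.
%C = 132.121 / 142.201 × 100 = 92.91%.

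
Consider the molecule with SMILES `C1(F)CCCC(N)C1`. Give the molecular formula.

C6H12FN

Atom tally by fragment:
  cyclohexane ring core → C:6 H:12
  (− 2 ring H displaced by substituents)
  + F → F:1
  + NH2 → N:1 H:2
Element totals:
  C: 6
  H: 12
  F: 1
  N: 1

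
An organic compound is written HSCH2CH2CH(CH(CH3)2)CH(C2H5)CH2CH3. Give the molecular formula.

C11H24S

Element totals:
  C: 11
  H: 24
  S: 1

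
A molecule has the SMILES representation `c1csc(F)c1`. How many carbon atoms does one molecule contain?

4

Atom tally by fragment:
  thiophene ring core → C:4 H:4 S:1
  (− 1 ring H displaced by substituents)
  + F → F:1
Element totals:
  C: 4
  H: 3
  F: 1
  S: 1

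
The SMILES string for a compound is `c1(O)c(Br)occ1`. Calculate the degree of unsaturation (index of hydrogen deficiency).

3

Atom tally by fragment:
  furan ring core → C:4 H:4 O:1
  (− 2 ring H displaced by substituents)
  + OH → O:1 H:1
  + Br → Br:1
Element totals:
  C: 4
  H: 3
  Br: 1
  O: 2
Molecular formula: C4H3BrO2.
DoU = (2C + 2 + N − H − X) / 2 = (2·4 + 2 + 0 − 3 − 1) / 2 = 3.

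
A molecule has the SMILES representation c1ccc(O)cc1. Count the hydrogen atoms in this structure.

Atom tally by fragment:
  benzene ring core → C:6 H:6
  (− 1 ring H displaced by substituents)
  + OH → O:1 H:1
Element totals:
  C: 6
  H: 6
  O: 1

6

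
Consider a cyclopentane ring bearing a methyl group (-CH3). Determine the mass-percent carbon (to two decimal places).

Atom tally by fragment:
  cyclopentane ring core → C:5 H:10
  (− 1 ring H displaced by substituents)
  + CH3 → C:1 H:3
Element totals:
  C: 6
  H: 12
Molecular formula: C6H12.
Molar mass = 84.162 g/mol.
Mass from C: 6 × 12.011 = 72.066 g/mol.
%C = 72.066 / 84.162 × 100 = 85.63%.

85.63%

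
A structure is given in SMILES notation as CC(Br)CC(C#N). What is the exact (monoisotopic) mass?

Atom tally by fragment:
  CH3 → C:1 H:3
  CH(Br) → C:1 H:1 Br:1
  CH2 → C:1 H:2
  CH2CN → C:2 H:2 N:1
Element totals:
  C: 5
  H: 8
  Br: 1
  N: 1
Molecular formula: C5H8BrN.
  M = 5(12.0) + 8(1.007825) + 78.918338 + 14.003074
    = 60.000000 + 8.062600 + 78.918338 + 14.003074 = 160.984012

160.9840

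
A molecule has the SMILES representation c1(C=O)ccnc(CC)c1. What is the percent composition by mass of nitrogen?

10.36%

Atom tally by fragment:
  pyridine ring core → C:5 H:5 N:1
  (− 2 ring H displaced by substituents)
  + CHO → C:1 H:1 O:1
  + C2H5 → C:2 H:5
Element totals:
  C: 8
  H: 9
  N: 1
  O: 1
Molecular formula: C8H9NO.
Molar mass = 135.166 g/mol.
Mass from N: 1 × 14.007 = 14.007 g/mol.
%N = 14.007 / 135.166 × 100 = 10.36%.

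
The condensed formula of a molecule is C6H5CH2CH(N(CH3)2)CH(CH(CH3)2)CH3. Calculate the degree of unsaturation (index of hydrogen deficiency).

4

Atom tally by fragment:
  C6H5CH2 → C:7 H:7
  CH(N(CH3)2) → C:3 H:7 N:1
  CH(CH(CH3)2) → C:4 H:8
  CH3 → C:1 H:3
Element totals:
  C: 15
  H: 25
  N: 1
Molecular formula: C15H25N.
DoU = (2C + 2 + N − H − X) / 2 = (2·15 + 2 + 1 − 25 − 0) / 2 = 4.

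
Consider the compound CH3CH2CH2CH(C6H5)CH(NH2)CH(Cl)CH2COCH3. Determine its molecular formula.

Element totals:
  C: 15
  H: 22
  Cl: 1
  N: 1
  O: 1

C15H22ClNO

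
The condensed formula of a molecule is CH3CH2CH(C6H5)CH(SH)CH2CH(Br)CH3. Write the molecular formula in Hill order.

C13H19BrS

Atom tally by fragment:
  CH3 → C:1 H:3
  CH2 → C:1 H:2
  CH(C6H5) → C:7 H:6
  CH(SH) → C:1 H:2 S:1
  CH2 → C:1 H:2
  CH(Br) → C:1 H:1 Br:1
  CH3 → C:1 H:3
Element totals:
  C: 13
  H: 19
  Br: 1
  S: 1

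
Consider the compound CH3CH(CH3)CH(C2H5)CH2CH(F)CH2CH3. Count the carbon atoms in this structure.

Atom tally by fragment:
  CH3 → C:1 H:3
  CH(CH3) → C:2 H:4
  CH(C2H5) → C:3 H:6
  CH2 → C:1 H:2
  CH(F) → C:1 H:1 F:1
  CH2 → C:1 H:2
  CH3 → C:1 H:3
Element totals:
  C: 10
  H: 21
  F: 1

10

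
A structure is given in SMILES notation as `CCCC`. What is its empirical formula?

C2H5

Atom tally by fragment:
  CH3 → C:1 H:3
  CH2 → C:1 H:2
  CH2 → C:1 H:2
  CH3 → C:1 H:3
Element totals:
  C: 4
  H: 10
Molecular formula: C4H10.
gcd of subscripts = 2; dividing each by 2:
  C: 4/2 = 2
  H: 10/2 = 5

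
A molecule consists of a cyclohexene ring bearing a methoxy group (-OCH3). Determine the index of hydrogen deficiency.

Atom tally by fragment:
  cyclohexene ring core → C:6 H:10
  (− 1 ring H displaced by substituents)
  + OCH3 → C:1 H:3 O:1
Element totals:
  C: 7
  H: 12
  O: 1
Molecular formula: C7H12O.
DoU = (2C + 2 + N − H − X) / 2 = (2·7 + 2 + 0 − 12 − 0) / 2 = 2.

2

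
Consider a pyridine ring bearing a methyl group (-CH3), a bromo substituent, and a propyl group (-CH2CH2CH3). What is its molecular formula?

C9H12BrN

Atom tally by fragment:
  pyridine ring core → C:5 H:5 N:1
  (− 3 ring H displaced by substituents)
  + CH3 → C:1 H:3
  + Br → Br:1
  + CH2CH2CH3 → C:3 H:7
Element totals:
  C: 9
  H: 12
  Br: 1
  N: 1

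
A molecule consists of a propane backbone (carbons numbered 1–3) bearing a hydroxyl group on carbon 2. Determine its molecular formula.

Atom tally by fragment:
  CH3 → C:1 H:3
  CH(OH) → C:1 H:2 O:1
  CH3 → C:1 H:3
Element totals:
  C: 3
  H: 8
  O: 1

C3H8O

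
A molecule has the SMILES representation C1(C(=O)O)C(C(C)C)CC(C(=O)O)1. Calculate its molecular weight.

Atom tally by fragment:
  cyclobutane ring core → C:4 H:8
  (− 3 ring H displaced by substituents)
  + COOH → C:1 H:1 O:2
  + CH(CH3)2 → C:3 H:7
  + COOH → C:1 H:1 O:2
Element totals:
  C: 9
  H: 14
  O: 4
Molecular formula: C9H14O4.
  M = 9(12.011) + 14(1.008) + 4(15.999)
    = 108.099 + 14.112 + 63.996 = 186.207

186.21 g/mol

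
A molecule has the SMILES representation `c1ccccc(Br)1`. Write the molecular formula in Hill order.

Atom tally by fragment:
  benzene ring core → C:6 H:6
  (− 1 ring H displaced by substituents)
  + Br → Br:1
Element totals:
  C: 6
  H: 5
  Br: 1

C6H5Br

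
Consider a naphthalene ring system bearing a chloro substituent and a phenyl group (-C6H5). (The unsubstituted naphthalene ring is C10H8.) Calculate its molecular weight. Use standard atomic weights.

238.71 g/mol

Atom tally by fragment:
  naphthalene ring system core → C:10 H:8
  (− 2 ring H displaced by substituents)
  + Cl → Cl:1
  + C6H5 → C:6 H:5
Element totals:
  C: 16
  H: 11
  Cl: 1
Molecular formula: C16H11Cl.
  M = 16(12.011) + 11(1.008) + 35.45
    = 192.176 + 11.088 + 35.450 = 238.714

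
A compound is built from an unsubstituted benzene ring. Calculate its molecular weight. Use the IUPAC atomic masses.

78.11 g/mol

Atom tally by fragment:
  benzene ring core → C:6 H:6
Element totals:
  C: 6
  H: 6
Molecular formula: C6H6.
  M = 6(12.011) + 6(1.008)
    = 72.066 + 6.048 = 78.114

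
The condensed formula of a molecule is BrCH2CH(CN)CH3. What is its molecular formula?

C4H6BrN

Element totals:
  C: 4
  H: 6
  Br: 1
  N: 1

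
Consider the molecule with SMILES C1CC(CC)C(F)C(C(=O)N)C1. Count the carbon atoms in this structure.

Atom tally by fragment:
  cyclohexane ring core → C:6 H:12
  (− 3 ring H displaced by substituents)
  + C2H5 → C:2 H:5
  + F → F:1
  + CONH2 → C:1 H:2 O:1 N:1
Element totals:
  C: 9
  H: 16
  F: 1
  N: 1
  O: 1

9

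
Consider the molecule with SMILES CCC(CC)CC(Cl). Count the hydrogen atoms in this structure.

Atom tally by fragment:
  CH3 → C:1 H:3
  CH2 → C:1 H:2
  CH(C2H5) → C:3 H:6
  CH2 → C:1 H:2
  CH2Cl → C:1 H:2 Cl:1
Element totals:
  C: 7
  H: 15
  Cl: 1

15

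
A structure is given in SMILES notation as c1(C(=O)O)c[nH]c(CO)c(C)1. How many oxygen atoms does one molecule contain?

Atom tally by fragment:
  pyrrole ring core → C:4 H:5 N:1
  (− 3 ring H displaced by substituents)
  + COOH → C:1 H:1 O:2
  + CH2OH → C:1 H:3 O:1
  + CH3 → C:1 H:3
Element totals:
  C: 7
  H: 9
  N: 1
  O: 3

3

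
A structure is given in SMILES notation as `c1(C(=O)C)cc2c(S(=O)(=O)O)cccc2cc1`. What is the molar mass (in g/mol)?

Atom tally by fragment:
  naphthalene ring system core → C:10 H:8
  (− 2 ring H displaced by substituents)
  + COCH3 → C:2 H:3 O:1
  + SO3H → S:1 O:3 H:1
Element totals:
  C: 12
  H: 10
  O: 4
  S: 1
Molecular formula: C12H10O4S.
  M = 12(12.011) + 10(1.008) + 4(15.999) + 32.06
    = 144.132 + 10.080 + 63.996 + 32.060 = 250.268

250.27 g/mol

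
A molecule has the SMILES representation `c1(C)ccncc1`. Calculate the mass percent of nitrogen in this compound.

15.04%

Atom tally by fragment:
  pyridine ring core → C:5 H:5 N:1
  (− 1 ring H displaced by substituents)
  + CH3 → C:1 H:3
Element totals:
  C: 6
  H: 7
  N: 1
Molecular formula: C6H7N.
Molar mass = 93.129 g/mol.
Mass from N: 1 × 14.007 = 14.007 g/mol.
%N = 14.007 / 93.129 × 100 = 15.04%.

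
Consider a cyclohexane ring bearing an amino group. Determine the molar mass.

99.18 g/mol

Atom tally by fragment:
  cyclohexane ring core → C:6 H:12
  (− 1 ring H displaced by substituents)
  + NH2 → N:1 H:2
Element totals:
  C: 6
  H: 13
  N: 1
Molecular formula: C6H13N.
  M = 6(12.011) + 13(1.008) + 14.007
    = 72.066 + 13.104 + 14.007 = 99.177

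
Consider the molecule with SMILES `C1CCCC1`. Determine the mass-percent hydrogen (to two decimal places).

Atom tally by fragment:
  cyclopentane ring core → C:5 H:10
Element totals:
  C: 5
  H: 10
Molecular formula: C5H10.
Molar mass = 70.135 g/mol.
Mass from H: 10 × 1.008 = 10.080 g/mol.
%H = 10.080 / 70.135 × 100 = 14.37%.

14.37%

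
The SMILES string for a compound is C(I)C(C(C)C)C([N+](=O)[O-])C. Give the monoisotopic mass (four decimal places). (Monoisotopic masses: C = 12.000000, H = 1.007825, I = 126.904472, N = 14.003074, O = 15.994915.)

Atom tally by fragment:
  ICH2 → C:1 H:2 I:1
  CH(CH(CH3)2) → C:4 H:8
  CH(NO2) → C:1 H:1 N:1 O:2
  CH3 → C:1 H:3
Element totals:
  C: 7
  H: 14
  I: 1
  N: 1
  O: 2
Molecular formula: C7H14INO2.
  M = 7(12.0) + 14(1.007825) + 126.904472 + 14.003074 + 2(15.994915)
    = 84.000000 + 14.109550 + 126.904472 + 14.003074 + 31.989830 = 271.006926

271.0069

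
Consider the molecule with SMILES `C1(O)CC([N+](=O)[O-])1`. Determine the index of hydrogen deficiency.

Atom tally by fragment:
  cyclopropane ring core → C:3 H:6
  (− 2 ring H displaced by substituents)
  + OH → O:1 H:1
  + NO2 → N:1 O:2
Element totals:
  C: 3
  H: 5
  N: 1
  O: 3
Molecular formula: C3H5NO3.
DoU = (2C + 2 + N − H − X) / 2 = (2·3 + 2 + 1 − 5 − 0) / 2 = 2.

2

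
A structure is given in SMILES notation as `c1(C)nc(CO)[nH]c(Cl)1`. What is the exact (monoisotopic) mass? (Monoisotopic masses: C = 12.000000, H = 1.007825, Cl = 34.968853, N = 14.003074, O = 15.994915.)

Atom tally by fragment:
  imidazole ring core → C:3 H:4 N:2
  (− 3 ring H displaced by substituents)
  + CH3 → C:1 H:3
  + CH2OH → C:1 H:3 O:1
  + Cl → Cl:1
Element totals:
  C: 5
  H: 7
  Cl: 1
  N: 2
  O: 1
Molecular formula: C5H7ClN2O.
  M = 5(12.0) + 7(1.007825) + 34.968853 + 2(14.003074) + 15.994915
    = 60.000000 + 7.054775 + 34.968853 + 28.006148 + 15.994915 = 146.024691

146.0247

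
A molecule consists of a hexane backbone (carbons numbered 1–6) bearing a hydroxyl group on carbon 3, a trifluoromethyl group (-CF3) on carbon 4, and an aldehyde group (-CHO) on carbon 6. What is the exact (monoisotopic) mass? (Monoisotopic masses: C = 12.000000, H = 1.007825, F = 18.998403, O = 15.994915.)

Atom tally by fragment:
  CH3 → C:1 H:3
  CH2 → C:1 H:2
  CH(OH) → C:1 H:2 O:1
  CH(CF3) → C:2 H:1 F:3
  CH2 → C:1 H:2
  CH2CHO → C:2 H:3 O:1
Element totals:
  C: 8
  H: 13
  F: 3
  O: 2
Molecular formula: C8H13F3O2.
  M = 8(12.0) + 13(1.007825) + 3(18.998403) + 2(15.994915)
    = 96.000000 + 13.101725 + 56.995209 + 31.989830 = 198.086764

198.0868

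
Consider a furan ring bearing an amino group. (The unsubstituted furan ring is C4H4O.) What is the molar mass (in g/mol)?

Atom tally by fragment:
  furan ring core → C:4 H:4 O:1
  (− 1 ring H displaced by substituents)
  + NH2 → N:1 H:2
Element totals:
  C: 4
  H: 5
  N: 1
  O: 1
Molecular formula: C4H5NO.
  M = 4(12.011) + 5(1.008) + 14.007 + 15.999
    = 48.044 + 5.040 + 14.007 + 15.999 = 83.090

83.09 g/mol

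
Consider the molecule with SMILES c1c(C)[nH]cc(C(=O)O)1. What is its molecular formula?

C6H7NO2

Atom tally by fragment:
  pyrrole ring core → C:4 H:5 N:1
  (− 2 ring H displaced by substituents)
  + CH3 → C:1 H:3
  + COOH → C:1 H:1 O:2
Element totals:
  C: 6
  H: 7
  N: 1
  O: 2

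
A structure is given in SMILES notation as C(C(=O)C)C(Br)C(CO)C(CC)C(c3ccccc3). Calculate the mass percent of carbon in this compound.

58.72%

Atom tally by fragment:
  CH3COCH2 → C:3 H:5 O:1
  CH(Br) → C:1 H:1 Br:1
  CH(CH2OH) → C:2 H:4 O:1
  CH(C2H5) → C:3 H:6
  CH2C6H5 → C:7 H:7
Element totals:
  C: 16
  H: 23
  Br: 1
  O: 2
Molecular formula: C16H23BrO2.
Molar mass = 327.262 g/mol.
Mass from C: 16 × 12.011 = 192.176 g/mol.
%C = 192.176 / 327.262 × 100 = 58.72%.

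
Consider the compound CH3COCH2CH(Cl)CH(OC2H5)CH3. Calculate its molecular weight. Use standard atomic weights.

178.66 g/mol

Element totals:
  C: 8
  H: 15
  Cl: 1
  O: 2
Molecular formula: C8H15ClO2.
  M = 8(12.011) + 15(1.008) + 35.45 + 2(15.999)
    = 96.088 + 15.120 + 35.450 + 31.998 = 178.656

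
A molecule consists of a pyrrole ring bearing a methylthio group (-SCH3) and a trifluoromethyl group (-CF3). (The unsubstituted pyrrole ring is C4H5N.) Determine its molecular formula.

C6H6F3NS

Atom tally by fragment:
  pyrrole ring core → C:4 H:5 N:1
  (− 2 ring H displaced by substituents)
  + SCH3 → C:1 H:3 S:1
  + CF3 → C:1 F:3
Element totals:
  C: 6
  H: 6
  F: 3
  N: 1
  S: 1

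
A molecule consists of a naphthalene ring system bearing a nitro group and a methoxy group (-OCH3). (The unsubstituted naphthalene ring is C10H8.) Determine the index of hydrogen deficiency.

Atom tally by fragment:
  naphthalene ring system core → C:10 H:8
  (− 2 ring H displaced by substituents)
  + NO2 → N:1 O:2
  + OCH3 → C:1 H:3 O:1
Element totals:
  C: 11
  H: 9
  N: 1
  O: 3
Molecular formula: C11H9NO3.
DoU = (2C + 2 + N − H − X) / 2 = (2·11 + 2 + 1 − 9 − 0) / 2 = 8.

8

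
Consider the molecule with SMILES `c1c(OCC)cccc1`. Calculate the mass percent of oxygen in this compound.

Atom tally by fragment:
  benzene ring core → C:6 H:6
  (− 1 ring H displaced by substituents)
  + OC2H5 → C:2 H:5 O:1
Element totals:
  C: 8
  H: 10
  O: 1
Molecular formula: C8H10O.
Molar mass = 122.167 g/mol.
Mass from O: 1 × 15.999 = 15.999 g/mol.
%O = 15.999 / 122.167 × 100 = 13.10%.

13.10%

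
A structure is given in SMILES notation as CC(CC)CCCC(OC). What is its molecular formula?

Atom tally by fragment:
  CH3 → C:1 H:3
  CH(C2H5) → C:3 H:6
  CH2 → C:1 H:2
  CH2 → C:1 H:2
  CH2 → C:1 H:2
  CH2OCH3 → C:2 H:5 O:1
Element totals:
  C: 9
  H: 20
  O: 1

C9H20O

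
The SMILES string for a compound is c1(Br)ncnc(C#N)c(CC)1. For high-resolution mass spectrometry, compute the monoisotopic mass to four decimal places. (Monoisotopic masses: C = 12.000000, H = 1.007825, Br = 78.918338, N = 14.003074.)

210.9745

Atom tally by fragment:
  pyrimidine ring core → C:4 H:4 N:2
  (− 3 ring H displaced by substituents)
  + Br → Br:1
  + CN → C:1 N:1
  + C2H5 → C:2 H:5
Element totals:
  C: 7
  H: 6
  Br: 1
  N: 3
Molecular formula: C7H6BrN3.
  M = 7(12.0) + 6(1.007825) + 78.918338 + 3(14.003074)
    = 84.000000 + 6.046950 + 78.918338 + 42.009222 = 210.974510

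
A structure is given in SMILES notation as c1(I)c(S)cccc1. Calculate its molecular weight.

Atom tally by fragment:
  benzene ring core → C:6 H:6
  (− 2 ring H displaced by substituents)
  + I → I:1
  + SH → S:1 H:1
Element totals:
  C: 6
  H: 5
  I: 1
  S: 1
Molecular formula: C6H5IS.
  M = 6(12.011) + 5(1.008) + 126.904 + 32.06
    = 72.066 + 5.040 + 126.904 + 32.060 = 236.070

236.07 g/mol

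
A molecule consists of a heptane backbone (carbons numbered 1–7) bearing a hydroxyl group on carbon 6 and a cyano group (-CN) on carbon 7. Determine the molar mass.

Atom tally by fragment:
  CH3 → C:1 H:3
  CH2 → C:1 H:2
  CH2 → C:1 H:2
  CH2 → C:1 H:2
  CH2 → C:1 H:2
  CH(OH) → C:1 H:2 O:1
  CH2CN → C:2 H:2 N:1
Element totals:
  C: 8
  H: 15
  N: 1
  O: 1
Molecular formula: C8H15NO.
  M = 8(12.011) + 15(1.008) + 14.007 + 15.999
    = 96.088 + 15.120 + 14.007 + 15.999 = 141.214

141.21 g/mol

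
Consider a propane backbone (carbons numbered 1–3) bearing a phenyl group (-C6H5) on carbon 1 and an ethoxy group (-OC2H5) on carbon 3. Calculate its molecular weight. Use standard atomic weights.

Atom tally by fragment:
  C6H5CH2 → C:7 H:7
  CH2 → C:1 H:2
  CH2OC2H5 → C:3 H:7 O:1
Element totals:
  C: 11
  H: 16
  O: 1
Molecular formula: C11H16O.
  M = 11(12.011) + 16(1.008) + 15.999
    = 132.121 + 16.128 + 15.999 = 164.248

164.25 g/mol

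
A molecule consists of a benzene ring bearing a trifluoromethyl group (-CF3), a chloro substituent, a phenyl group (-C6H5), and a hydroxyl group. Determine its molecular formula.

Atom tally by fragment:
  benzene ring core → C:6 H:6
  (− 4 ring H displaced by substituents)
  + CF3 → C:1 F:3
  + Cl → Cl:1
  + C6H5 → C:6 H:5
  + OH → O:1 H:1
Element totals:
  C: 13
  H: 8
  Cl: 1
  F: 3
  O: 1

C13H8ClF3O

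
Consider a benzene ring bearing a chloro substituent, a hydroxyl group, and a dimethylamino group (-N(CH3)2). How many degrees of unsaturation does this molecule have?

4

Atom tally by fragment:
  benzene ring core → C:6 H:6
  (− 3 ring H displaced by substituents)
  + Cl → Cl:1
  + OH → O:1 H:1
  + N(CH3)2 → N:1 C:2 H:6
Element totals:
  C: 8
  H: 10
  Cl: 1
  N: 1
  O: 1
Molecular formula: C8H10ClNO.
DoU = (2C + 2 + N − H − X) / 2 = (2·8 + 2 + 1 − 10 − 1) / 2 = 4.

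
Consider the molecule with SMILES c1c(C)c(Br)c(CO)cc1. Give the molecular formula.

C8H9BrO

Atom tally by fragment:
  benzene ring core → C:6 H:6
  (− 3 ring H displaced by substituents)
  + CH3 → C:1 H:3
  + Br → Br:1
  + CH2OH → C:1 H:3 O:1
Element totals:
  C: 8
  H: 9
  Br: 1
  O: 1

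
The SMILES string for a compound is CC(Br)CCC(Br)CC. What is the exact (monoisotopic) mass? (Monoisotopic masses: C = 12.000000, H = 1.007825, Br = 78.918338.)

Atom tally by fragment:
  CH3 → C:1 H:3
  CH(Br) → C:1 H:1 Br:1
  CH2 → C:1 H:2
  CH2 → C:1 H:2
  CH(Br) → C:1 H:1 Br:1
  CH2 → C:1 H:2
  CH3 → C:1 H:3
Element totals:
  C: 7
  H: 14
  Br: 2
Molecular formula: C7H14Br2.
  M = 7(12.0) + 14(1.007825) + 2(78.918338)
    = 84.000000 + 14.109550 + 157.836676 = 255.946226

255.9462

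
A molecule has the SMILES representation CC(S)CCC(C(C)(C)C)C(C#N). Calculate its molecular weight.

Atom tally by fragment:
  CH3 → C:1 H:3
  CH(SH) → C:1 H:2 S:1
  CH2 → C:1 H:2
  CH2 → C:1 H:2
  CH(C(CH3)3) → C:5 H:10
  CH2CN → C:2 H:2 N:1
Element totals:
  C: 11
  H: 21
  N: 1
  S: 1
Molecular formula: C11H21NS.
  M = 11(12.011) + 21(1.008) + 14.007 + 32.06
    = 132.121 + 21.168 + 14.007 + 32.060 = 199.356

199.36 g/mol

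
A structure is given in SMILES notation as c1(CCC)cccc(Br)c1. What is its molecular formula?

C9H11Br

Atom tally by fragment:
  benzene ring core → C:6 H:6
  (− 2 ring H displaced by substituents)
  + CH2CH2CH3 → C:3 H:7
  + Br → Br:1
Element totals:
  C: 9
  H: 11
  Br: 1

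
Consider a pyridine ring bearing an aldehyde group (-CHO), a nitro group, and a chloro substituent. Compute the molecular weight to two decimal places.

186.55 g/mol

Atom tally by fragment:
  pyridine ring core → C:5 H:5 N:1
  (− 3 ring H displaced by substituents)
  + CHO → C:1 H:1 O:1
  + NO2 → N:1 O:2
  + Cl → Cl:1
Element totals:
  C: 6
  H: 3
  Cl: 1
  N: 2
  O: 3
Molecular formula: C6H3ClN2O3.
  M = 6(12.011) + 3(1.008) + 35.45 + 2(14.007) + 3(15.999)
    = 72.066 + 3.024 + 35.450 + 28.014 + 47.997 = 186.551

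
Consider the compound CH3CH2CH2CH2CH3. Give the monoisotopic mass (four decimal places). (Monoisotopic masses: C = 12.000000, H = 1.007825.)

72.0939

Atom tally by fragment:
  CH3 → C:1 H:3
  CH2 → C:1 H:2
  CH2 → C:1 H:2
  CH2 → C:1 H:2
  CH3 → C:1 H:3
Element totals:
  C: 5
  H: 12
Molecular formula: C5H12.
  M = 5(12.0) + 12(1.007825)
    = 60.000000 + 12.093900 = 72.093900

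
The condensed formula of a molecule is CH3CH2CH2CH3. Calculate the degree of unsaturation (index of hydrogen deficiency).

Element totals:
  C: 4
  H: 10
Molecular formula: C4H10.
DoU = (2C + 2 + N − H − X) / 2 = (2·4 + 2 + 0 − 10 − 0) / 2 = 0.

0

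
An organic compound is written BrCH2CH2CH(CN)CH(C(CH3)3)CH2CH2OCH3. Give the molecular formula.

Atom tally by fragment:
  BrCH2 → C:1 H:2 Br:1
  CH2 → C:1 H:2
  CH(CN) → C:2 H:1 N:1
  CH(C(CH3)3) → C:5 H:10
  CH2 → C:1 H:2
  CH2OCH3 → C:2 H:5 O:1
Element totals:
  C: 12
  H: 22
  Br: 1
  N: 1
  O: 1

C12H22BrNO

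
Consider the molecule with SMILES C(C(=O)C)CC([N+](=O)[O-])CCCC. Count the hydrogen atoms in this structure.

Atom tally by fragment:
  CH3COCH2 → C:3 H:5 O:1
  CH2 → C:1 H:2
  CH(NO2) → C:1 H:1 N:1 O:2
  CH2 → C:1 H:2
  CH2 → C:1 H:2
  CH2 → C:1 H:2
  CH3 → C:1 H:3
Element totals:
  C: 9
  H: 17
  N: 1
  O: 3

17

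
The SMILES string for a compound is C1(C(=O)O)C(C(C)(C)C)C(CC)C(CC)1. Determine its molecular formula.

Atom tally by fragment:
  cyclobutane ring core → C:4 H:8
  (− 4 ring H displaced by substituents)
  + COOH → C:1 H:1 O:2
  + C(CH3)3 → C:4 H:9
  + C2H5 → C:2 H:5
  + C2H5 → C:2 H:5
Element totals:
  C: 13
  H: 24
  O: 2

C13H24O2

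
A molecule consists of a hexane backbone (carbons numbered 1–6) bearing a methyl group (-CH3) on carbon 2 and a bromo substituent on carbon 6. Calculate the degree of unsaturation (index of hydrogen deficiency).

Atom tally by fragment:
  CH3 → C:1 H:3
  CH(CH3) → C:2 H:4
  CH2 → C:1 H:2
  CH2 → C:1 H:2
  CH2 → C:1 H:2
  CH2Br → C:1 H:2 Br:1
Element totals:
  C: 7
  H: 15
  Br: 1
Molecular formula: C7H15Br.
DoU = (2C + 2 + N − H − X) / 2 = (2·7 + 2 + 0 − 15 − 1) / 2 = 0.

0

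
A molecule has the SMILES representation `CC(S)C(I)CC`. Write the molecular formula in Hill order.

Atom tally by fragment:
  CH3 → C:1 H:3
  CH(SH) → C:1 H:2 S:1
  CH(I) → C:1 H:1 I:1
  CH2 → C:1 H:2
  CH3 → C:1 H:3
Element totals:
  C: 5
  H: 11
  I: 1
  S: 1

C5H11IS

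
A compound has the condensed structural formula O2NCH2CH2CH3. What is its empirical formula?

C3H7NO2

Element totals:
  C: 3
  H: 7
  N: 1
  O: 2
Molecular formula: C3H7NO2.
gcd of subscripts (3, 7, 1, 2) = 1, so the empirical formula equals the molecular formula.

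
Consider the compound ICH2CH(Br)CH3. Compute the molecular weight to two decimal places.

Atom tally by fragment:
  ICH2 → C:1 H:2 I:1
  CH(Br) → C:1 H:1 Br:1
  CH3 → C:1 H:3
Element totals:
  C: 3
  H: 6
  Br: 1
  I: 1
Molecular formula: C3H6BrI.
  M = 3(12.011) + 6(1.008) + 79.904 + 126.904
    = 36.033 + 6.048 + 79.904 + 126.904 = 248.889

248.89 g/mol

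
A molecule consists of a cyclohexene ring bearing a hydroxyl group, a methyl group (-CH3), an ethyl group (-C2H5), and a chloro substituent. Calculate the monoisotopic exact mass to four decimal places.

Atom tally by fragment:
  cyclohexene ring core → C:6 H:10
  (− 4 ring H displaced by substituents)
  + OH → O:1 H:1
  + CH3 → C:1 H:3
  + C2H5 → C:2 H:5
  + Cl → Cl:1
Element totals:
  C: 9
  H: 15
  Cl: 1
  O: 1
Molecular formula: C9H15ClO.
  M = 9(12.0) + 15(1.007825) + 34.968853 + 15.994915
    = 108.000000 + 15.117375 + 34.968853 + 15.994915 = 174.081143

174.0811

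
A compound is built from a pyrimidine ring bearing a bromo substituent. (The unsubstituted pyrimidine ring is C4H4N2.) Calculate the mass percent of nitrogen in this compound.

Atom tally by fragment:
  pyrimidine ring core → C:4 H:4 N:2
  (− 1 ring H displaced by substituents)
  + Br → Br:1
Element totals:
  C: 4
  H: 3
  Br: 1
  N: 2
Molecular formula: C4H3BrN2.
Molar mass = 158.986 g/mol.
Mass from N: 2 × 14.007 = 28.014 g/mol.
%N = 28.014 / 158.986 × 100 = 17.62%.

17.62%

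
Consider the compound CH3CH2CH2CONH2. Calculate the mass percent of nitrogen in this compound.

Atom tally by fragment:
  CH3 → C:1 H:3
  CH2 → C:1 H:2
  CH2CONH2 → C:2 H:4 O:1 N:1
Element totals:
  C: 4
  H: 9
  N: 1
  O: 1
Molecular formula: C4H9NO.
Molar mass = 87.122 g/mol.
Mass from N: 1 × 14.007 = 14.007 g/mol.
%N = 14.007 / 87.122 × 100 = 16.08%.

16.08%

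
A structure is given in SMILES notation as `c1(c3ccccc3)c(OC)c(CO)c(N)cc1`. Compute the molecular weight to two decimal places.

229.28 g/mol

Atom tally by fragment:
  benzene ring core → C:6 H:6
  (− 4 ring H displaced by substituents)
  + C6H5 → C:6 H:5
  + OCH3 → C:1 H:3 O:1
  + CH2OH → C:1 H:3 O:1
  + NH2 → N:1 H:2
Element totals:
  C: 14
  H: 15
  N: 1
  O: 2
Molecular formula: C14H15NO2.
  M = 14(12.011) + 15(1.008) + 14.007 + 2(15.999)
    = 168.154 + 15.120 + 14.007 + 31.998 = 229.279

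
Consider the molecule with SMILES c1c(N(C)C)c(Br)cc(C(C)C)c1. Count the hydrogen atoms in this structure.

16

Atom tally by fragment:
  benzene ring core → C:6 H:6
  (− 3 ring H displaced by substituents)
  + N(CH3)2 → N:1 C:2 H:6
  + Br → Br:1
  + CH(CH3)2 → C:3 H:7
Element totals:
  C: 11
  H: 16
  Br: 1
  N: 1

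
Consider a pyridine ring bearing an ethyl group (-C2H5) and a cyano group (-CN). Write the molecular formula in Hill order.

Atom tally by fragment:
  pyridine ring core → C:5 H:5 N:1
  (− 2 ring H displaced by substituents)
  + C2H5 → C:2 H:5
  + CN → C:1 N:1
Element totals:
  C: 8
  H: 8
  N: 2

C8H8N2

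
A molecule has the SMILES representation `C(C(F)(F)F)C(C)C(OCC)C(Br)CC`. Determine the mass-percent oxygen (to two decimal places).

5.50%

Atom tally by fragment:
  F3CCH2 → C:2 H:2 F:3
  CH(CH3) → C:2 H:4
  CH(OC2H5) → C:3 H:6 O:1
  CH(Br) → C:1 H:1 Br:1
  CH2 → C:1 H:2
  CH3 → C:1 H:3
Element totals:
  C: 10
  H: 18
  Br: 1
  F: 3
  O: 1
Molecular formula: C10H18BrF3O.
Molar mass = 291.151 g/mol.
Mass from O: 1 × 15.999 = 15.999 g/mol.
%O = 15.999 / 291.151 × 100 = 5.50%.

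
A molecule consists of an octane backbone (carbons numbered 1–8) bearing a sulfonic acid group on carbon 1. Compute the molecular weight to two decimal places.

194.29 g/mol

Atom tally by fragment:
  HO3SCH2 → C:1 H:3 S:1 O:3
  CH2 → C:1 H:2
  CH2 → C:1 H:2
  CH2 → C:1 H:2
  CH2 → C:1 H:2
  CH2 → C:1 H:2
  CH2 → C:1 H:2
  CH3 → C:1 H:3
Element totals:
  C: 8
  H: 18
  O: 3
  S: 1
Molecular formula: C8H18O3S.
  M = 8(12.011) + 18(1.008) + 3(15.999) + 32.06
    = 96.088 + 18.144 + 47.997 + 32.060 = 194.289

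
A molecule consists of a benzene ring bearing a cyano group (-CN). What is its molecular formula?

C7H5N

Atom tally by fragment:
  benzene ring core → C:6 H:6
  (− 1 ring H displaced by substituents)
  + CN → C:1 N:1
Element totals:
  C: 7
  H: 5
  N: 1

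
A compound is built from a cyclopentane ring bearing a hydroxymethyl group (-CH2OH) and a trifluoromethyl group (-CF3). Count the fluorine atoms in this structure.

Atom tally by fragment:
  cyclopentane ring core → C:5 H:10
  (− 2 ring H displaced by substituents)
  + CH2OH → C:1 H:3 O:1
  + CF3 → C:1 F:3
Element totals:
  C: 7
  H: 11
  F: 3
  O: 1

3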